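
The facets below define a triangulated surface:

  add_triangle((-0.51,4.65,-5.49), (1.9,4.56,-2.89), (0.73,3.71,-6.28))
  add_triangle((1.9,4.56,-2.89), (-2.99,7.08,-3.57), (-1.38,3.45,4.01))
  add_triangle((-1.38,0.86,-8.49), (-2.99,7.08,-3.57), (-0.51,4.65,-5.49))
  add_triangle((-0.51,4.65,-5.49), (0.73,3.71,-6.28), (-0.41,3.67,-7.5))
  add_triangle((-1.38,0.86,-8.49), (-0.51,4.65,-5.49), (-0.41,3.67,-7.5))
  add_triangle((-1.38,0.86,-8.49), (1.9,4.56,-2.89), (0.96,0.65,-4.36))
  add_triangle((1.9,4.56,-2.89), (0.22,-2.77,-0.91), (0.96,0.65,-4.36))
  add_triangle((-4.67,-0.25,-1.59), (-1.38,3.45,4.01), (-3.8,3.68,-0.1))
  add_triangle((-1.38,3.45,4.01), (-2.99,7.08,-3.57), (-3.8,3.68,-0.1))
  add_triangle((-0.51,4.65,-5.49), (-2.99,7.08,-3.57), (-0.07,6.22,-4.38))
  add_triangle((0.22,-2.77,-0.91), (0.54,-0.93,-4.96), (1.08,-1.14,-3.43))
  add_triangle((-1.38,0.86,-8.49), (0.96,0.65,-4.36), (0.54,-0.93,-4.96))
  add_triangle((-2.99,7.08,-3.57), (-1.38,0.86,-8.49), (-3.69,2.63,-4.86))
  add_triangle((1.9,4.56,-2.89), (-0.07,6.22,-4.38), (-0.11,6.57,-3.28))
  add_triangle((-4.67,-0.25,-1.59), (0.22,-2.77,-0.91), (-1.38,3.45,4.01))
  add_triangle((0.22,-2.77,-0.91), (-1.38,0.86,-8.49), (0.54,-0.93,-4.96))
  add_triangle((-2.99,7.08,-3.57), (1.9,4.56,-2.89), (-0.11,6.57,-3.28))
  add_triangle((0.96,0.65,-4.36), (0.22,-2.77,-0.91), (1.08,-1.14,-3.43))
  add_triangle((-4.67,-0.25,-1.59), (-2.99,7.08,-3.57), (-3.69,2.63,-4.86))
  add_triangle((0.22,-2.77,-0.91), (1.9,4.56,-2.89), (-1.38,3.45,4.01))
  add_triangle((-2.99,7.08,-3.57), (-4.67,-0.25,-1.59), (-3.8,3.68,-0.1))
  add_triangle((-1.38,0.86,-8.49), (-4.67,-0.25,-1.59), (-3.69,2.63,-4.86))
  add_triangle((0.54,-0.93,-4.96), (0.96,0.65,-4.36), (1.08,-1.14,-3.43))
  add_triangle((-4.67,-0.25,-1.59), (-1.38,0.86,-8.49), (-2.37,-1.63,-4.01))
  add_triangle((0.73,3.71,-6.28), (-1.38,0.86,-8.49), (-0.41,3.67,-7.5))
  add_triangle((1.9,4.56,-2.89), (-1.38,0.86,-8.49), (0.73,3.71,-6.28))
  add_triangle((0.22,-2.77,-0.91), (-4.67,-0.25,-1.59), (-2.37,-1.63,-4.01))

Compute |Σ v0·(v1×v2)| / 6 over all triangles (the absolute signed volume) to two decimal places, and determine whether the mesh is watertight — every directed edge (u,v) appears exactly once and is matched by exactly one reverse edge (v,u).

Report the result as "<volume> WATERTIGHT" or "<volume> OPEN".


204.58 OPEN

Per-triangle v0·(v1×v2)/6:
  t1: +5.7311
  t2: +26.0097
  t3: +17.5941
  t4: +2.8015
  t5: +3.1123
  t6: +9.3772
  t7: +2.7271
  t8: +10.2665
  t9: +15.3968
  t10: +7.3561
  t11: +1.4686
  t12: +3.7791
  t13: +20.2802
  t14: +2.7357
  t15: +6.9982
  t16: +4.7064
  t17: -2.0055
  t18: -0.6622
  t19: +14.6910
  t20: +0.7637
  t21: +14.4409
  t22: +15.0311
  t23: +1.0565
  t24: +11.7113
  t25: +3.6907
  t26: -0.2642
  t27: +5.7829
Σ = +204.5767 → |volume| = 204.58

Directed edges: 81 total; 9 unmatched, e.g. (-0.51,4.65,-5.49)→(1.9,4.56,-2.89) → open.


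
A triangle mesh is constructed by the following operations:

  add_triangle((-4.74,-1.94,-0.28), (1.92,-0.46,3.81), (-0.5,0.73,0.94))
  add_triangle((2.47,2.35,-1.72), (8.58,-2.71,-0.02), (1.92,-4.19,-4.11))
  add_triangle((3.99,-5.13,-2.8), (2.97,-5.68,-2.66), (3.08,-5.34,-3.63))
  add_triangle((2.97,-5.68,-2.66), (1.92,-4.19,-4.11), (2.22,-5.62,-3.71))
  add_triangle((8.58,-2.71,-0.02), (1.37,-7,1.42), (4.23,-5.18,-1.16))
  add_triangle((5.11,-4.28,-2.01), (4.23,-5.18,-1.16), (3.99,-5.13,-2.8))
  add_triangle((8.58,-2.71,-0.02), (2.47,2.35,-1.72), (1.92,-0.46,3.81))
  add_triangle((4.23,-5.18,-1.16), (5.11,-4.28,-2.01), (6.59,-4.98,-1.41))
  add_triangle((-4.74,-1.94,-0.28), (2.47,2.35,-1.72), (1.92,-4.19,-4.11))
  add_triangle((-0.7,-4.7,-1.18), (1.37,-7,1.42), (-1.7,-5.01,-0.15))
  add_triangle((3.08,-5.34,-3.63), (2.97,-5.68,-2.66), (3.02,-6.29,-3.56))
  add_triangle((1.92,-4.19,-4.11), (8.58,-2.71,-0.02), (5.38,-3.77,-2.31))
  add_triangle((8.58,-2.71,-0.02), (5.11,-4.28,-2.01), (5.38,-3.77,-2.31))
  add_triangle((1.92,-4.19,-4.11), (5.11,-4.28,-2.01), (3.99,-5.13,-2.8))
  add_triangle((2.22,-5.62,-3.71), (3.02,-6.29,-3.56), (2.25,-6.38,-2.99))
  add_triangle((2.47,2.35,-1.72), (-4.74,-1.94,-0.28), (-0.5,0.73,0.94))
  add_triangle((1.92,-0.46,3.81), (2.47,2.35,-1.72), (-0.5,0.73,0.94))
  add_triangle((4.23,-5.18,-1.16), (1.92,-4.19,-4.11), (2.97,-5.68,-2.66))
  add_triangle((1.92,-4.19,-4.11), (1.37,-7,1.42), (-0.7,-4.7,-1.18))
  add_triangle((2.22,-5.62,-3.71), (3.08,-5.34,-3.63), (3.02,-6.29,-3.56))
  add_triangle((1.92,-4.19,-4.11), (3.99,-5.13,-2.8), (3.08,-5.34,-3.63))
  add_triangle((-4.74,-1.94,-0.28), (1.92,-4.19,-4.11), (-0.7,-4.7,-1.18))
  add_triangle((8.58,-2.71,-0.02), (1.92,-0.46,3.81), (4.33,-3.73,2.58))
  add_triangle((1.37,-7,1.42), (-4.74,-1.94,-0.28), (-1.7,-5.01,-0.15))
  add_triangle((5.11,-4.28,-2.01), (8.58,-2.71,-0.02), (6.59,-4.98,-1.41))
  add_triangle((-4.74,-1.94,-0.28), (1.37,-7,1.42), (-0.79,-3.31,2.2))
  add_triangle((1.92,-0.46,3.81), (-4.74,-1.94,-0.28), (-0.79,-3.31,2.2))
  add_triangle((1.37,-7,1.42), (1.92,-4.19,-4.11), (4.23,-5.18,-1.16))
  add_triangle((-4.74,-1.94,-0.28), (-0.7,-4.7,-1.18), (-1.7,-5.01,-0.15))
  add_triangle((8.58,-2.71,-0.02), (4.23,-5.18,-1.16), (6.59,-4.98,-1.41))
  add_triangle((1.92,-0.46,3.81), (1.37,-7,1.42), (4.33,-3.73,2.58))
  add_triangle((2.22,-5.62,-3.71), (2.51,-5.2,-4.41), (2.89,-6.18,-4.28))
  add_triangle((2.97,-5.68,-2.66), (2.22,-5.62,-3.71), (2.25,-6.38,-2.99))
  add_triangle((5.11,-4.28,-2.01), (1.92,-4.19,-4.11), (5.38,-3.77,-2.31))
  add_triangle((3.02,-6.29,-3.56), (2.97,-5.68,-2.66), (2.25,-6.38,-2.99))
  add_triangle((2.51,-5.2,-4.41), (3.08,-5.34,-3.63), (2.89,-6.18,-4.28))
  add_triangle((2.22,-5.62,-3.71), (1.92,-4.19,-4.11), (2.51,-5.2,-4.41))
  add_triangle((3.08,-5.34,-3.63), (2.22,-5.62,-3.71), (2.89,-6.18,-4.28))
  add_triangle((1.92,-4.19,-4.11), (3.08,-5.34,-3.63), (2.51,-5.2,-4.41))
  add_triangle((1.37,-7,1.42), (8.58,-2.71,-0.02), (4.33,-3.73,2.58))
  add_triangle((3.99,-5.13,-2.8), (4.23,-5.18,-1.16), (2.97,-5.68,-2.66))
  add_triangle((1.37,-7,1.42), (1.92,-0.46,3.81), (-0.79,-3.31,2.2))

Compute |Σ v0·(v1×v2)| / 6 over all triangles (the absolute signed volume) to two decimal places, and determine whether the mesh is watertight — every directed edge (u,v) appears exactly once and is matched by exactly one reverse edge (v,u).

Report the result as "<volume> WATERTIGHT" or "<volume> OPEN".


Per-triangle v0·(v1×v2)/6:
  t1: +3.6837
  t2: +27.1614
  t3: +1.2895
  t4: -1.1847
  t5: +18.6243
  t6: +2.4830
  t7: +17.4330
  t8: +1.8798
  t9: +11.8025
  t10: +4.4677
  t11: +0.4549
  t12: +0.3837
  t13: +2.8422
  t14: +2.4030
  t15: +0.7625
  t16: +2.4034
  t17: +3.1118
  t18: -2.7688
  t19: +12.1113
  t20: +0.5910
  t21: +0.8541
  t22: +10.2497
  t23: +13.4284
  t24: +4.8600
  t25: +2.9650
  t26: +10.2598
  t27: +6.5108
  t28: +15.7739
  t29: +3.7079
  t30: +2.8989
  t31: +11.7172
  t32: +0.3253
  t33: -1.1069
  t34: +2.5294
  t35: +0.6310
  t36: +0.4910
  t37: +0.3315
  t38: +0.1380
  t39: +0.1625
  t40: +19.5163
  t41: +2.1395
  t42: +9.4979
Σ = +227.8165 → |volume| = 227.82

Directed edges: 126 total, each appears once with its reverse present → watertight.

227.82 WATERTIGHT


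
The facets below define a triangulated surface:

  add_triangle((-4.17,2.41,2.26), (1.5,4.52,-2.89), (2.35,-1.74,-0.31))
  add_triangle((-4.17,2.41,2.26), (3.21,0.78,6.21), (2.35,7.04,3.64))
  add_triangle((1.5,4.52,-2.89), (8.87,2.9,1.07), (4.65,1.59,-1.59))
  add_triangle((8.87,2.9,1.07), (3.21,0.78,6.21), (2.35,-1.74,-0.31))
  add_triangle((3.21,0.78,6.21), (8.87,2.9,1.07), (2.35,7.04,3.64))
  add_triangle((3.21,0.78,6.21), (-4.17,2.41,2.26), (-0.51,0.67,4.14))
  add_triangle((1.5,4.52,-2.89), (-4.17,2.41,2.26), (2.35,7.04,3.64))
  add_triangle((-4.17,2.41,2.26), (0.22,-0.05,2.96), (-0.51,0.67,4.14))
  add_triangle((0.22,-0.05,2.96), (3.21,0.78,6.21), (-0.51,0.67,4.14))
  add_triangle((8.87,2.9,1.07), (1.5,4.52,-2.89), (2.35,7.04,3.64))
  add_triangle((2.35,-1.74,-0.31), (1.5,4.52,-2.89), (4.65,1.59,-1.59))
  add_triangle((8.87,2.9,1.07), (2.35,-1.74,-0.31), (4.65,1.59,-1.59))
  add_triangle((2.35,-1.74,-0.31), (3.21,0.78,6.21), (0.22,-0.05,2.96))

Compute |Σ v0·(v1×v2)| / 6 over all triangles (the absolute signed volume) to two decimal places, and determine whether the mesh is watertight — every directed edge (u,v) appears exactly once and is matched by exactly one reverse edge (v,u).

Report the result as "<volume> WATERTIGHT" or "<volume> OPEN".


224.53 OPEN

Per-triangle v0·(v1×v2)/6:
  t1: -3.0565
  t2: +37.4012
  t3: +12.4968
  t4: +21.8281
  t5: +55.3239
  t6: +5.0027
  t7: +30.5193
  t8: +0.5959
  t9: +1.3602
  t10: +48.4677
  t11: +3.1531
  t12: +8.0371
  t13: +3.4023
Σ = +224.5318 → |volume| = 224.53

Directed edges: 39 total; 3 unmatched, e.g. (2.35,-1.74,-0.31)→(-4.17,2.41,2.26) → open.


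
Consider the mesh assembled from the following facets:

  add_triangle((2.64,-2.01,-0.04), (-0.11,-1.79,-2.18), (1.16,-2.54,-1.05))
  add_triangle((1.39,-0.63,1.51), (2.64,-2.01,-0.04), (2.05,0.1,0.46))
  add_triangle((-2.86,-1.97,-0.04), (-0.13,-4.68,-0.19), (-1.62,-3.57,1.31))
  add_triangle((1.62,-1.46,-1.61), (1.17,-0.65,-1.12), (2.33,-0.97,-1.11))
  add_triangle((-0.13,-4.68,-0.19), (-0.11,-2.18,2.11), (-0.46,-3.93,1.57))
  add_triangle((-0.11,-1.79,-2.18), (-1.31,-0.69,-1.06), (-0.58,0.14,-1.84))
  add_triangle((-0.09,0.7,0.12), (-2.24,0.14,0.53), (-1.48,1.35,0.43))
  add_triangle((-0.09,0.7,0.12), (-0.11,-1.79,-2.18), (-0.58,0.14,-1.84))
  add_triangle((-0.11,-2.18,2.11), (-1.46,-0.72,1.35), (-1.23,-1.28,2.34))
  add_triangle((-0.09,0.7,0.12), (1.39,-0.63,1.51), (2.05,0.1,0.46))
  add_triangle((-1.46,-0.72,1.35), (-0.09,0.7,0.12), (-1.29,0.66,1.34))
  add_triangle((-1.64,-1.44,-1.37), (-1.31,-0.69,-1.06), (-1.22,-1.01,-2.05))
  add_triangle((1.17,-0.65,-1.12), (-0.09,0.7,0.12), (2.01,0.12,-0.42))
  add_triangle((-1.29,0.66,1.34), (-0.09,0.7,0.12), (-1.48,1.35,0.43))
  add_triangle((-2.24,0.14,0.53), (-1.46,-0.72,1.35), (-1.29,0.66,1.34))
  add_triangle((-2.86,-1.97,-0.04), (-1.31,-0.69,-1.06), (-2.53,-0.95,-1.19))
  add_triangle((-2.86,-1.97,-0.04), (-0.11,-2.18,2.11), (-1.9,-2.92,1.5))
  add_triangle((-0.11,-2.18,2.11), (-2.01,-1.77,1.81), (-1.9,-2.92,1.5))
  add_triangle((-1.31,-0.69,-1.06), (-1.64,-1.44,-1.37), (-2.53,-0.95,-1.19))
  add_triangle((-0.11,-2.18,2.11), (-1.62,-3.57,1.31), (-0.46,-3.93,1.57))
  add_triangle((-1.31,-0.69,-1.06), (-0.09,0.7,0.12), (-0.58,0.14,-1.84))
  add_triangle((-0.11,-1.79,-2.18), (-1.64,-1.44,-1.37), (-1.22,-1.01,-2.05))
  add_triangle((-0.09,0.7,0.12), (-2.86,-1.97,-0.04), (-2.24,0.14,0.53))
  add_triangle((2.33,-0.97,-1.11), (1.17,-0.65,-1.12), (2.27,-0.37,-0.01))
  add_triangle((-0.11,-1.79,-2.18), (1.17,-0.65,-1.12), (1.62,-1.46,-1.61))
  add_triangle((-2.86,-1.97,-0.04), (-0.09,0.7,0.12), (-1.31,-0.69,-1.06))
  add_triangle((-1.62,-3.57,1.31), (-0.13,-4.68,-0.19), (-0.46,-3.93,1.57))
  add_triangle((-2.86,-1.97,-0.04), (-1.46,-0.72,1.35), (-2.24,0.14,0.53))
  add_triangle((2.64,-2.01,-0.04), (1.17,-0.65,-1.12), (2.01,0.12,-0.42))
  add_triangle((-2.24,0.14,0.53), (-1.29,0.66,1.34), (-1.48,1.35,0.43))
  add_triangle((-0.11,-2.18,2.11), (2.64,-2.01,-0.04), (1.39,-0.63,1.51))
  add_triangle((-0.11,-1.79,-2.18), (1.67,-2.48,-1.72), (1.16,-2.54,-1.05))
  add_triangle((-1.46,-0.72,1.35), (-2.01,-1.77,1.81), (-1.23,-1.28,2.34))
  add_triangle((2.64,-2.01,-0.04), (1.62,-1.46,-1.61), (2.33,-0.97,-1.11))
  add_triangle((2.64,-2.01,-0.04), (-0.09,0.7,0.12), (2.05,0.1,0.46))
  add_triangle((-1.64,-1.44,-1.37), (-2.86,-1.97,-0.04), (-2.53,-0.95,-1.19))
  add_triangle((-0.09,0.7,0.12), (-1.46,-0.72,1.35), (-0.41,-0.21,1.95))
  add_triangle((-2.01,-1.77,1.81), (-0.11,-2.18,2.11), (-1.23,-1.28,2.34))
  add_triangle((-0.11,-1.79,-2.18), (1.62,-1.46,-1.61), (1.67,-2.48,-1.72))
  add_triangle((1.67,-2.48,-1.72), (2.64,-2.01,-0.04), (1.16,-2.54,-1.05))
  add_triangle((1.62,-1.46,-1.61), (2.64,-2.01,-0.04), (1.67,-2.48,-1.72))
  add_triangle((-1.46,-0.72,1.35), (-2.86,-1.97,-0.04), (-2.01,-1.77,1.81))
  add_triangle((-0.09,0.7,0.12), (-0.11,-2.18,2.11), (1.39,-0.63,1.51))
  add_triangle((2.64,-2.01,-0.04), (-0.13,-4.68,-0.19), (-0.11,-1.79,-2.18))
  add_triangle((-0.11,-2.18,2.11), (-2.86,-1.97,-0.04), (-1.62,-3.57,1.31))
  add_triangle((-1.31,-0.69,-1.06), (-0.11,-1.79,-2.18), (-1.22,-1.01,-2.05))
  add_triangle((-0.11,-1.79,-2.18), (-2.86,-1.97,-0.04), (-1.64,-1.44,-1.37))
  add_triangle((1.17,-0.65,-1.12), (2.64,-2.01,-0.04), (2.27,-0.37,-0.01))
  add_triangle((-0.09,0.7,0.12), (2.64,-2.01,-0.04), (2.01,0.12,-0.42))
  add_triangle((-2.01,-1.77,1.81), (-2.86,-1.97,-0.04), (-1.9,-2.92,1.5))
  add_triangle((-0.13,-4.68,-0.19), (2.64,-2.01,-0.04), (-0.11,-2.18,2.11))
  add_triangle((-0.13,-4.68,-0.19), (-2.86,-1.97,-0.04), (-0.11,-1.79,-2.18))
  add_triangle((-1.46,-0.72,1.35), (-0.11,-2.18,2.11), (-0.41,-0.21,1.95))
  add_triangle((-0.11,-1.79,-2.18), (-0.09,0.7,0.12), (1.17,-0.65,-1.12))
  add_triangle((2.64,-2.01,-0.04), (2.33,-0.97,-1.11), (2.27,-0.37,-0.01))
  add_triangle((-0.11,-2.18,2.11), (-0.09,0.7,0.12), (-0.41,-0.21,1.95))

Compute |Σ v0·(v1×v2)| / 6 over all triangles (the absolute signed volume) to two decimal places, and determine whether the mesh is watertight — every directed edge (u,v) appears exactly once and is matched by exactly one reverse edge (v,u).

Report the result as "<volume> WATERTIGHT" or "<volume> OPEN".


38.81 WATERTIGHT

Per-triangle v0·(v1×v2)/6:
  t1: -0.7393
  t2: +1.0263
  t3: +3.1361
  t4: +0.1186
  t5: +0.5349
  t6: +0.7217
  t7: -0.0256
  t8: +0.0488
  t9: -0.2930
  t10: +0.3218
  t11: -0.0151
  t12: +0.1303
  t13: +0.1825
  t14: +0.1591
  t15: +0.5307
  t16: -0.2767
  t17: -0.0906
  t18: +0.9872
  t19: +0.1042
  t20: +0.9646
  t21: +0.2424
  t22: +0.5121
  t23: +0.1066
  t24: +0.0578
  t25: +0.2282
  t26: +0.3906
  t27: +1.6535
  t28: +1.0229
  t29: +0.7591
  t30: +0.4685
  t31: +1.9223
  t32: +0.6004
  t33: +0.2359
  t34: +0.6680
  t35: +0.0497
  t36: +0.6798
  t37: +0.2846
  t38: +0.7274
  t39: +0.5719
  t40: +0.6864
  t41: +0.6741
  t42: +0.5021
  t43: +0.4530
  t44: +4.4292
  t45: +1.1334
  t46: -0.2342
  t47: +0.7784
  t48: -0.6614
  t49: +0.1944
  t50: +1.1312
  t51: +4.6245
  t52: +4.6130
  t53: +0.8088
  t54: +0.2774
  t55: +0.6509
  t56: +0.0362
Σ = +38.8061 → |volume| = 38.81

Directed edges: 168 total, each appears once with its reverse present → watertight.


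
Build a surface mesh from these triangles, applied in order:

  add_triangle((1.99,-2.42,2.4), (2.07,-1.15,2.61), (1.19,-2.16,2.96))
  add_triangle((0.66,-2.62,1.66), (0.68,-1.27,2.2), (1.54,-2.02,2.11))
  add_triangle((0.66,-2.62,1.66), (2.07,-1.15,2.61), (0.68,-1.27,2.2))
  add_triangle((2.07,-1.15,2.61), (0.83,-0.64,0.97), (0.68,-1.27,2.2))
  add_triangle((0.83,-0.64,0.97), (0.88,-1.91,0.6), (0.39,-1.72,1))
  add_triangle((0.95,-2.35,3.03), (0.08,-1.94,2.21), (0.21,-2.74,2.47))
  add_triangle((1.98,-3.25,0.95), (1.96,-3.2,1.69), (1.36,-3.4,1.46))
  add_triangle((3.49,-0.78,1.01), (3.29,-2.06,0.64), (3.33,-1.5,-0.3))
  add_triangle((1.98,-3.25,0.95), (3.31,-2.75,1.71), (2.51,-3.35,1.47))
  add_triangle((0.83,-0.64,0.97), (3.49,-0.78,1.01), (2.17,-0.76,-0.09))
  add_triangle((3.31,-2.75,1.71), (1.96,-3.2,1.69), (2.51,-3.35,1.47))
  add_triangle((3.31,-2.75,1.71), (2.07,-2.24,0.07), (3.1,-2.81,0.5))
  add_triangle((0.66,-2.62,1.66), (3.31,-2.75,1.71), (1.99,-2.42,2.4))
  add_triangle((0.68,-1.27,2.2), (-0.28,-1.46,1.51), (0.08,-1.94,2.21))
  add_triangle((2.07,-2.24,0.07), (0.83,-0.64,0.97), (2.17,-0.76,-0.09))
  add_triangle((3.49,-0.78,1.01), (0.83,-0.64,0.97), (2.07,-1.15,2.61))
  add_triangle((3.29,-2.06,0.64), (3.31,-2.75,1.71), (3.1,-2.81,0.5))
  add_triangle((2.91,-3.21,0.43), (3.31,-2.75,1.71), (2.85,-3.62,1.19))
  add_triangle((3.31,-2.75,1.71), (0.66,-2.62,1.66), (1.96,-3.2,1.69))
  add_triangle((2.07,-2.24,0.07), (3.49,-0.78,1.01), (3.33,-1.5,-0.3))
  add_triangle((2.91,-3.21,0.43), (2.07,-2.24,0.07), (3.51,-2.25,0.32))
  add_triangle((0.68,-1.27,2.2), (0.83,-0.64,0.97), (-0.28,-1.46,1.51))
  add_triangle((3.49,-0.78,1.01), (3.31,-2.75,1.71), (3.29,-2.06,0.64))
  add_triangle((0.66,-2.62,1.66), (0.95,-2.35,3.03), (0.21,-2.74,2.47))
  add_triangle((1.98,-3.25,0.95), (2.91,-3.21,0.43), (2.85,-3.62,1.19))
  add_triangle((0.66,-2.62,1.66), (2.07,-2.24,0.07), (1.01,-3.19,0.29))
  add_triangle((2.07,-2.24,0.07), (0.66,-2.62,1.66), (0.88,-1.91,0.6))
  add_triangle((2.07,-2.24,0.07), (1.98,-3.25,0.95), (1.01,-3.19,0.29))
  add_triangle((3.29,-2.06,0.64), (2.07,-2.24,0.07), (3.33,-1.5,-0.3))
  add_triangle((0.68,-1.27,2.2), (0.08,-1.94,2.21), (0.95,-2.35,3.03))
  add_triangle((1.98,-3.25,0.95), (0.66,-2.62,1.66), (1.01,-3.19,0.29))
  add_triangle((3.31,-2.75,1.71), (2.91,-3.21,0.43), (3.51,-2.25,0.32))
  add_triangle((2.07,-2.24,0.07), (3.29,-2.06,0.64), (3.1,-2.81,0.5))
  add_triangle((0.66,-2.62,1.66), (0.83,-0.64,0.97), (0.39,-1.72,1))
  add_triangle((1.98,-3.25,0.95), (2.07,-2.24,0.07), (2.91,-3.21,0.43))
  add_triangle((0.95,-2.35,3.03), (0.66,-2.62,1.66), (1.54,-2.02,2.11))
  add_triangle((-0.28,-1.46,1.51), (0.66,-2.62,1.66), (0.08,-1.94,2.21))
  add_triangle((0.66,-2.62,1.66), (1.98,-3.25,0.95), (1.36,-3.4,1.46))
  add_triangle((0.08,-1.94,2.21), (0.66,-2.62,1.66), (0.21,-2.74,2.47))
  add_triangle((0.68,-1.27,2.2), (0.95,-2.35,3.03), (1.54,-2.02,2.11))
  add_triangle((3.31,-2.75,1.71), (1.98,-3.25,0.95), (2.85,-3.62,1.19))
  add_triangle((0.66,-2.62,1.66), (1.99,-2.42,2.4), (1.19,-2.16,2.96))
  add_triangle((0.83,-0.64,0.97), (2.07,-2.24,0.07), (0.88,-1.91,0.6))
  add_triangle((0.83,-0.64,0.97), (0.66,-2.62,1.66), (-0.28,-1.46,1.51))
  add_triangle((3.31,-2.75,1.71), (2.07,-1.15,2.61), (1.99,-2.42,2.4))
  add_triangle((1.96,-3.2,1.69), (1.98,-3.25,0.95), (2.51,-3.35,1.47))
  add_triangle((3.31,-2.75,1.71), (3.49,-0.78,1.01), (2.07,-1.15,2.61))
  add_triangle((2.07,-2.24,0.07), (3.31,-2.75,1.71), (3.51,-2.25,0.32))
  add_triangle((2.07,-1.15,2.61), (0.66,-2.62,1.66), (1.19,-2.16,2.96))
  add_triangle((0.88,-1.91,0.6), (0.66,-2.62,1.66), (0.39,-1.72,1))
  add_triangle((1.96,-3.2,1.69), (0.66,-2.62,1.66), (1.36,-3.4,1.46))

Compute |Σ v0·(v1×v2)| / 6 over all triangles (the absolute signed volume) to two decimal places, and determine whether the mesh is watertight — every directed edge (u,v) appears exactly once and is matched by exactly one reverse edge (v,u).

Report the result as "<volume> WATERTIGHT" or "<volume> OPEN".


10.42 OPEN

Per-triangle v0·(v1×v2)/6:
  t1: +0.7183
  t2: -0.4977
  t3: +0.7889
  t4: -0.1064
  t5: -0.1768
  t6: +0.1907
  t7: +0.2934
  t8: +0.8365
  t9: +0.2043
  t10: -0.3066
  t11: +0.3224
  t12: +0.1868
  t13: +1.0101
  t14: +0.0518
  t15: -0.5307
  t16: -0.2398
  t17: +0.5463
  t18: +0.6180
  t19: +0.3694
  t20: -1.0739
  t21: +0.1814
  t22: -0.1363
  t23: +0.9445
  t24: +0.4379
  t25: +0.2456
  t26: -1.0166
  t27: +0.1662
  t28: +0.5411
  t29: +0.5973
  t30: +0.1361
  t31: +0.7779
  t32: +1.0472
  t33: +0.1052
  t34: -0.0155
  t35: +0.1081
  t36: +0.5641
  t37: +0.1731
  t38: -0.1082
  t39: -0.0747
  t40: +0.1916
  t41: +0.1996
  t42: +0.7148
  t43: -0.3620
  t44: -0.3305
  t45: +1.0828
  t46: +0.1890
  t47: +2.0507
  t48: -0.7958
  t49: -0.7066
  t50: +0.0272
  t51: +0.2756
Σ = +10.4157 → |volume| = 10.42

Directed edges: 153 total; 3 unmatched, e.g. (3.49,-0.78,1.01)→(2.17,-0.76,-0.09) → open.


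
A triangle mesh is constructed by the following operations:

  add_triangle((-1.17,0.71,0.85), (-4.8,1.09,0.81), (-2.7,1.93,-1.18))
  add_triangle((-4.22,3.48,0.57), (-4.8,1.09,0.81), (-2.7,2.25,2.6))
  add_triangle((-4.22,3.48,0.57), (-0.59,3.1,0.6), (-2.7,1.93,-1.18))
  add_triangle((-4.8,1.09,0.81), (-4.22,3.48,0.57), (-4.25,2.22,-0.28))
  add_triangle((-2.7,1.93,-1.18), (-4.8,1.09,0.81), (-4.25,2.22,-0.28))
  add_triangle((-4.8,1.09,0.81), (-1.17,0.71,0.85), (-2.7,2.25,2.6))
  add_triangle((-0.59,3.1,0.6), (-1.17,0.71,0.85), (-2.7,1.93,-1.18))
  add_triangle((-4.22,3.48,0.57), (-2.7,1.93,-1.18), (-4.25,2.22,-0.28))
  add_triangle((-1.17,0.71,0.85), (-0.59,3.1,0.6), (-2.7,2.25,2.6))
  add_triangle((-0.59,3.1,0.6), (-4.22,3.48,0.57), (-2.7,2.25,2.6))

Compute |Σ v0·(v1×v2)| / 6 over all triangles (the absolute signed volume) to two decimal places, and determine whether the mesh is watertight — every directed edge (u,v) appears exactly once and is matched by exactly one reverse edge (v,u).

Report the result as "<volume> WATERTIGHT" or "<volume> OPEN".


Per-triangle v0·(v1×v2)/6:
  t1: -1.2689
  t2: +4.5121
  t3: +2.7308
  t4: +1.8690
  t5: +0.5915
  t6: +0.0923
  t7: -1.6895
  t8: +1.2177
  t9: -0.3209
  t10: +4.1002
Σ = +11.8344 → |volume| = 11.83

Directed edges: 30 total, each appears once with its reverse present → watertight.

11.83 WATERTIGHT


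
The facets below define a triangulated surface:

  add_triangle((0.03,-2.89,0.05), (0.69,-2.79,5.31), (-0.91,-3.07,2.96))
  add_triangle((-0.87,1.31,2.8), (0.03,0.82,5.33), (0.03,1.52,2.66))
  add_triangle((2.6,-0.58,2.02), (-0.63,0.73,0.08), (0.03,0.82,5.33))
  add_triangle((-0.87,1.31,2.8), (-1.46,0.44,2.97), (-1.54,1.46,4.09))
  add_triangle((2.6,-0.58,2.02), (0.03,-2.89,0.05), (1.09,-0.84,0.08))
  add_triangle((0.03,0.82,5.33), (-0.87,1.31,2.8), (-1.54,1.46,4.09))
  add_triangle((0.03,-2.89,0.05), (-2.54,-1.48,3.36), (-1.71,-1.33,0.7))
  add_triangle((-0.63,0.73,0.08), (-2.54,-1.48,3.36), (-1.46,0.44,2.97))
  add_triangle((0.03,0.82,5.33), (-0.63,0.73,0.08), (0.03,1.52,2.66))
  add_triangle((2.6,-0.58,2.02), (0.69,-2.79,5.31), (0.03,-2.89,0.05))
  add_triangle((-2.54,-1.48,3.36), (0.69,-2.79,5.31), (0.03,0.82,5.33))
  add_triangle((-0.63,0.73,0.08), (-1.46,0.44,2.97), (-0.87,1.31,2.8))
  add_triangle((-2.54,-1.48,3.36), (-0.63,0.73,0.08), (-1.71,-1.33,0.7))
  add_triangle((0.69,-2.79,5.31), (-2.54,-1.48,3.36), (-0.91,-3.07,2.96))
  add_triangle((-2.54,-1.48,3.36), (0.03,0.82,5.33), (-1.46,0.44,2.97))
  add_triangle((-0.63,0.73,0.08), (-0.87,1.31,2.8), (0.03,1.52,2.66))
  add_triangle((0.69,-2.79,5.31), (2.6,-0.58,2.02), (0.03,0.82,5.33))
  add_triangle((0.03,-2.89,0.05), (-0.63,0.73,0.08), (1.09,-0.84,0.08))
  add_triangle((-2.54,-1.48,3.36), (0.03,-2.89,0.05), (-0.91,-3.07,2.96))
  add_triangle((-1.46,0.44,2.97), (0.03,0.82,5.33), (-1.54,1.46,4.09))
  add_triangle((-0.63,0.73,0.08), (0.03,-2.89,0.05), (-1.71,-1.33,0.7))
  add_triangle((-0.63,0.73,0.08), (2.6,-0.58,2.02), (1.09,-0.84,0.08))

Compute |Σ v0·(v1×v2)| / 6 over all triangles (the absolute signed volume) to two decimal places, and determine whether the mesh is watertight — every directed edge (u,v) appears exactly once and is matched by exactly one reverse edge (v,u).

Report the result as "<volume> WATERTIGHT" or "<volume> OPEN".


43.96 WATERTIGHT

Per-triangle v0·(v1×v2)/6:
  t1: +3.3126
  t2: +0.8857
  t3: +1.1515
  t4: -0.0056
  t5: +0.9650
  t6: +0.5671
  t7: +1.9353
  t8: +0.8940
  t9: -0.6317
  t10: +5.9342
  t11: +9.3701
  t12: +0.4418
  t13: +0.8319
  t14: +4.3173
  t15: +2.5811
  t16: +0.3546
  t17: +7.7720
  t18: -0.0679
  t19: +2.0652
  t20: +1.1133
  t21: +0.1261
  t22: +0.0486
Σ = +43.9624 → |volume| = 43.96

Directed edges: 66 total, each appears once with its reverse present → watertight.


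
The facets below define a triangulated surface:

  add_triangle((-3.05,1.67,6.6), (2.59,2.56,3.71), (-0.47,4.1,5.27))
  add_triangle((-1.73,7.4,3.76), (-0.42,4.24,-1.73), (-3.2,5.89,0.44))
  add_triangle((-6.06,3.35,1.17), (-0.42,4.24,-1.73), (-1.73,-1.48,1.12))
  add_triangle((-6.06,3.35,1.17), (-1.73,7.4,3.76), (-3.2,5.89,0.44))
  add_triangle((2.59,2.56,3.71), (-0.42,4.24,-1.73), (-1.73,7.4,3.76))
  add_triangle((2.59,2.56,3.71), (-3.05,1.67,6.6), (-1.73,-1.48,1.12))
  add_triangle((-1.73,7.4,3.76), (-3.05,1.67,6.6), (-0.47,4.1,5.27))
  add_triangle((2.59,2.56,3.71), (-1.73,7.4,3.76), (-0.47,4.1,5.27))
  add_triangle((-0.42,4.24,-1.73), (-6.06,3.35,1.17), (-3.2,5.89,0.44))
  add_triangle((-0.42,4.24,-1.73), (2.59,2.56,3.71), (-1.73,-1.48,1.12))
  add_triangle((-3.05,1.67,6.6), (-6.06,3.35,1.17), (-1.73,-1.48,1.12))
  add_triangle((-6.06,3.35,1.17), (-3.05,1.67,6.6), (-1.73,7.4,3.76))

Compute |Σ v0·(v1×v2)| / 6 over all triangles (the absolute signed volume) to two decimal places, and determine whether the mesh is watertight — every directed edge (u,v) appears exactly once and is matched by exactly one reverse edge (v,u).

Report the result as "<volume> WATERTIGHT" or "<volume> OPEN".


Per-triangle v0·(v1×v2)/6:
  t1: +9.5943
  t2: +10.5321
  t3: +1.2750
  t4: +15.4170
  t5: +16.9726
  t6: +6.1873
  t7: +13.9183
  t8: +11.0802
  t9: +6.8184
  t10: -7.3423
  t11: +14.7790
  t12: +39.1765
Σ = +138.4084 → |volume| = 138.41

Directed edges: 36 total, each appears once with its reverse present → watertight.

138.41 WATERTIGHT


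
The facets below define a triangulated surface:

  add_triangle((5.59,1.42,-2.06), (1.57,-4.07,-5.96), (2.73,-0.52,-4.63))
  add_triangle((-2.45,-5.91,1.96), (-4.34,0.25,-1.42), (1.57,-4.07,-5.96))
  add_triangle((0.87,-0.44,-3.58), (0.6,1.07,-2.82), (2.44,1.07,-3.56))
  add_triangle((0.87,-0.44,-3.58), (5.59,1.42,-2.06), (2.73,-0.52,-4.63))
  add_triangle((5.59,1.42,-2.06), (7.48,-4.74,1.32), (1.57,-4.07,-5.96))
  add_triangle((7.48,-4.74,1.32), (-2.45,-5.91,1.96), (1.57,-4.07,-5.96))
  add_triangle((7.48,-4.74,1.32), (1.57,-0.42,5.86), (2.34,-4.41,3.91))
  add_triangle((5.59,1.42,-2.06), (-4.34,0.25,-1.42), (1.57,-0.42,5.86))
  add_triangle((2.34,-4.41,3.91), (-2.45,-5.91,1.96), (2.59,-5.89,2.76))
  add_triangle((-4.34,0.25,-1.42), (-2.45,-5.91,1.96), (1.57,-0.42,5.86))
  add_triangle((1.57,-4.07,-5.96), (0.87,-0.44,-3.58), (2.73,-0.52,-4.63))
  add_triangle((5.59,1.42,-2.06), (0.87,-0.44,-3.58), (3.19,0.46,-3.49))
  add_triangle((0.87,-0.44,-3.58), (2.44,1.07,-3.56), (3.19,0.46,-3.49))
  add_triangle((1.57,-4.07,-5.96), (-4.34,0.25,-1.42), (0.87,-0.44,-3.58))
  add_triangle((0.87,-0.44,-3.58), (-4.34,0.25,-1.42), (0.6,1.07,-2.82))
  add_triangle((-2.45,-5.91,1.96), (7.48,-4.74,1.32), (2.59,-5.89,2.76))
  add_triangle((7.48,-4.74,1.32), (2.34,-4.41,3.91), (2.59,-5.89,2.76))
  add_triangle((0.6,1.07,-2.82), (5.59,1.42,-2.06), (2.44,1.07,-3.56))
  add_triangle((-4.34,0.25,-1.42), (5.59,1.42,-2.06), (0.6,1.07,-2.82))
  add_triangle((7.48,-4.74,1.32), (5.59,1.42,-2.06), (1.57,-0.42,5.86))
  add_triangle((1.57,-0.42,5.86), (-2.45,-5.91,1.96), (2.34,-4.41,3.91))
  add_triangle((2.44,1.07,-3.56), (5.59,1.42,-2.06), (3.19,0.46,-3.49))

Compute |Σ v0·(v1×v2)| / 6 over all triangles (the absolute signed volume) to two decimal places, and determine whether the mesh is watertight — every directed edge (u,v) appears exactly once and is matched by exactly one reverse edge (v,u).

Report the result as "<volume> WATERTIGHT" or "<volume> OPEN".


Per-triangle v0·(v1×v2)/6:
  t1: +9.0041
  t2: +36.2847
  t3: +1.4079
  t4: +1.4532
  t5: +50.2638
  t6: +67.1966
  t7: +22.8796
  t8: +5.8096
  t9: +8.8184
  t10: +22.7424
  t11: +3.1994
  t12: +0.3614
  t13: +1.2712
  t14: +9.2989
  t15: +3.9384
  t16: +8.7532
  t17: +10.1192
  t18: +1.1847
  t19: +0.6935
  t20: +36.7215
  t21: +19.2826
  t22: +1.8392
Σ = +322.5235 → |volume| = 322.52

Directed edges: 66 total, each appears once with its reverse present → watertight.

322.52 WATERTIGHT


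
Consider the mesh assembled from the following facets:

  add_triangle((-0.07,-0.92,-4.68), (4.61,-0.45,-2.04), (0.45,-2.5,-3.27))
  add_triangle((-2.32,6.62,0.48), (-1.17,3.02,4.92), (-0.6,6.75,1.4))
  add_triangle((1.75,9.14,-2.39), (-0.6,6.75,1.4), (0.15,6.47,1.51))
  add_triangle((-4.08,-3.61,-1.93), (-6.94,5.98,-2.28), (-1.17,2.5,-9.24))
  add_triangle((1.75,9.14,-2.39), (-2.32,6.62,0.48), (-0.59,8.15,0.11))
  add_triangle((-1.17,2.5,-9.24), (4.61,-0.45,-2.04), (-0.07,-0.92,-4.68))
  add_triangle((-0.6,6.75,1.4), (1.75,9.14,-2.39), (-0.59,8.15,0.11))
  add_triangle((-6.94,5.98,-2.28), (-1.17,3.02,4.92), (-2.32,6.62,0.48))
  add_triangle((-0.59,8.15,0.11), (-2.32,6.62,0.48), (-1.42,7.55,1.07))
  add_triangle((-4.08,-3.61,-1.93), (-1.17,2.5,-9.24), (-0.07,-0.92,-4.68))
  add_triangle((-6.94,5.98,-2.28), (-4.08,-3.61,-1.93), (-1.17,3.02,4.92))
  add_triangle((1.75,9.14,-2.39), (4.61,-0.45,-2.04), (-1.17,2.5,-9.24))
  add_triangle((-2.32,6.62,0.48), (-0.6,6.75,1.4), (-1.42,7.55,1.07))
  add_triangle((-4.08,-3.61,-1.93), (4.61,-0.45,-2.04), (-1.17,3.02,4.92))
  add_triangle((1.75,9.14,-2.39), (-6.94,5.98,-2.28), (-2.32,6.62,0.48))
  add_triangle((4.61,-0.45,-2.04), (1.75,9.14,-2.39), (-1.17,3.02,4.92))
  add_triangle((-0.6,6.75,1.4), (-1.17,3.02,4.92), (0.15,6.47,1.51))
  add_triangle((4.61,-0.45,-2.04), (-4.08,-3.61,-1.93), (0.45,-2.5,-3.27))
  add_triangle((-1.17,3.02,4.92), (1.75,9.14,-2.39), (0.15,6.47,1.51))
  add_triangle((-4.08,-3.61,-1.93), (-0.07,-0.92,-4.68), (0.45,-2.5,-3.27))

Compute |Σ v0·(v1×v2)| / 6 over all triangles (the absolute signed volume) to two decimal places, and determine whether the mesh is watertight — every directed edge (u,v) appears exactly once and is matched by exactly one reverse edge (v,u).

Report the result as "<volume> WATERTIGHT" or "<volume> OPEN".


Per-triangle v0·(v1×v2)/6:
  t1: +6.7032
  t2: +9.2698
  t3: +3.9806
  t4: +74.0051
  t5: +5.0046
  t6: +15.5843
  t7: +3.9076
  t8: +25.4606
  t9: +1.9571
  t10: +16.2393
  t11: +42.3465
  t12: +66.8436
  t13: +0.2137
  t14: +5.2177
  t15: +31.1461
  t16: +35.0999
  t17: +3.6730
  t18: +2.4082
  t19: +0.9431
  t20: +7.1257
Σ = +357.1296 → |volume| = 357.13

Directed edges: 60 total; 6 unmatched, e.g. (-6.94,5.98,-2.28)→(-1.17,2.5,-9.24) → open.

357.13 OPEN


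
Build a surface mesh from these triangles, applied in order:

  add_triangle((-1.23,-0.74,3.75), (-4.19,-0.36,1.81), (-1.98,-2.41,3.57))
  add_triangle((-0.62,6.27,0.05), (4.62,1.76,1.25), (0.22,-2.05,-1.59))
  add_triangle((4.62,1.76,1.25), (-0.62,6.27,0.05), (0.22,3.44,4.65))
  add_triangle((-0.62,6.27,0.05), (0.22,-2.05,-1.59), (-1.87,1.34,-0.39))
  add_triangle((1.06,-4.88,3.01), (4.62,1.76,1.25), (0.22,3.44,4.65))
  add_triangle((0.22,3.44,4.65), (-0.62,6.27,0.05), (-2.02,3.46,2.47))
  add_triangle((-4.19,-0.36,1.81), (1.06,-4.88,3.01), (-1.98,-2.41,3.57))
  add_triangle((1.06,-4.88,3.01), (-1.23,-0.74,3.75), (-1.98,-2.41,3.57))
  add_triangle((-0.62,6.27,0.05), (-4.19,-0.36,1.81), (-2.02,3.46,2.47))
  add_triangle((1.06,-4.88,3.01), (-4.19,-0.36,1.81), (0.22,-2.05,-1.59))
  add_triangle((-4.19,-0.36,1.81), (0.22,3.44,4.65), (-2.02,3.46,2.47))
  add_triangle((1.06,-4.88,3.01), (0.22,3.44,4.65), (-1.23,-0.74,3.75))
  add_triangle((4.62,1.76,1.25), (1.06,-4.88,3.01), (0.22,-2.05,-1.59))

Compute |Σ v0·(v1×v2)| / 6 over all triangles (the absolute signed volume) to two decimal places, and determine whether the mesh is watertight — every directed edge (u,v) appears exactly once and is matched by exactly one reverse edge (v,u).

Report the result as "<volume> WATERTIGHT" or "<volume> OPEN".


128.10 OPEN

Per-triangle v0·(v1×v2)/6:
  t1: +3.8321
  t2: +7.9060
  t3: +22.4345
  t4: +2.8645
  t5: +25.7140
  t6: +9.5348
  t7: +3.9995
  t8: +4.3495
  t9: +7.6064
  t10: +10.2001
  t11: +8.2239
  t12: +10.2508
  t13: +11.1855
Σ = +128.1014 → |volume| = 128.10

Directed edges: 39 total; 7 unmatched, e.g. (-1.23,-0.74,3.75)→(-4.19,-0.36,1.81) → open.


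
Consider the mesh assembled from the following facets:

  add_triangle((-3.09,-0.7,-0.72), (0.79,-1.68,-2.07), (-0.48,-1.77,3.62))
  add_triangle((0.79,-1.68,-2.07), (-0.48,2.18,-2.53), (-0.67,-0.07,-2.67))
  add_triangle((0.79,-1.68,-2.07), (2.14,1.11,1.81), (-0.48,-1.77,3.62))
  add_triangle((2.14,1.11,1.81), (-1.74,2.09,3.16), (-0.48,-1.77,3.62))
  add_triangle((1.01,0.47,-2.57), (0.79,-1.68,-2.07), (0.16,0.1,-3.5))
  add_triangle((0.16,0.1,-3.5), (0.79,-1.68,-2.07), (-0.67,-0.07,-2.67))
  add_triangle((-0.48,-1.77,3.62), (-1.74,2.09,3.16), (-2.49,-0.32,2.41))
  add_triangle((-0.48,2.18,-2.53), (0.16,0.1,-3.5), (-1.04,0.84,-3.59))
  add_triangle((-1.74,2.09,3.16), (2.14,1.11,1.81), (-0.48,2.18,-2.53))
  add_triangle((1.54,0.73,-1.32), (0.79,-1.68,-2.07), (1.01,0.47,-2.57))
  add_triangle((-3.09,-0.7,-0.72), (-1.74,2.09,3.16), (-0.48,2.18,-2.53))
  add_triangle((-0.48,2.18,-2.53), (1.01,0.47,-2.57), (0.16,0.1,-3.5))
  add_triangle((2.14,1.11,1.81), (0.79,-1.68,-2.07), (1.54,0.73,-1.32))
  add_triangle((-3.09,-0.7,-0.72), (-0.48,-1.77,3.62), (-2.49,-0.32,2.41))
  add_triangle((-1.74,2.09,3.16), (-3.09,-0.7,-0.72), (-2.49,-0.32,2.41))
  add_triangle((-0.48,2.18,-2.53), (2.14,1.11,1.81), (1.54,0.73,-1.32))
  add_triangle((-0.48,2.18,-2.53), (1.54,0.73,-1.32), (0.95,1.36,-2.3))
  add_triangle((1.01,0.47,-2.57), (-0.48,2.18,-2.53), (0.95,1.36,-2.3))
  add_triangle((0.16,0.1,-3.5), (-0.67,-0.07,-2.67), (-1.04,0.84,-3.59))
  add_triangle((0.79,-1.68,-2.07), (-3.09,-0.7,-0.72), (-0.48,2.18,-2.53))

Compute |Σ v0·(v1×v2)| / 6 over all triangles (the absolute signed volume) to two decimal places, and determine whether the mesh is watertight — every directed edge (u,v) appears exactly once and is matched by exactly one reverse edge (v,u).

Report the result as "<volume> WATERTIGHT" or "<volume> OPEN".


Per-triangle v0·(v1×v2)/6:
  t1: +5.5012
  t2: -1.4210
  t3: +4.4862
  t4: +6.8098
  t5: +1.0663
  t6: +0.8629
  t7: +4.0760
  t8: +1.2242
  t9: +6.2796
  t10: +0.8956
  t11: +7.2962
  t12: +1.2351
  t13: +1.8875
  t14: +3.0274
  t15: +3.3773
  t16: +2.3241
  t17: +0.2313
  t18: +0.6271
  t19: +0.4435
  t20: +4.9719
Σ = +55.2024 → |volume| = 55.20

Directed edges: 60 total; 6 unmatched, e.g. (-0.48,2.18,-2.53)→(-0.67,-0.07,-2.67) → open.

55.20 OPEN


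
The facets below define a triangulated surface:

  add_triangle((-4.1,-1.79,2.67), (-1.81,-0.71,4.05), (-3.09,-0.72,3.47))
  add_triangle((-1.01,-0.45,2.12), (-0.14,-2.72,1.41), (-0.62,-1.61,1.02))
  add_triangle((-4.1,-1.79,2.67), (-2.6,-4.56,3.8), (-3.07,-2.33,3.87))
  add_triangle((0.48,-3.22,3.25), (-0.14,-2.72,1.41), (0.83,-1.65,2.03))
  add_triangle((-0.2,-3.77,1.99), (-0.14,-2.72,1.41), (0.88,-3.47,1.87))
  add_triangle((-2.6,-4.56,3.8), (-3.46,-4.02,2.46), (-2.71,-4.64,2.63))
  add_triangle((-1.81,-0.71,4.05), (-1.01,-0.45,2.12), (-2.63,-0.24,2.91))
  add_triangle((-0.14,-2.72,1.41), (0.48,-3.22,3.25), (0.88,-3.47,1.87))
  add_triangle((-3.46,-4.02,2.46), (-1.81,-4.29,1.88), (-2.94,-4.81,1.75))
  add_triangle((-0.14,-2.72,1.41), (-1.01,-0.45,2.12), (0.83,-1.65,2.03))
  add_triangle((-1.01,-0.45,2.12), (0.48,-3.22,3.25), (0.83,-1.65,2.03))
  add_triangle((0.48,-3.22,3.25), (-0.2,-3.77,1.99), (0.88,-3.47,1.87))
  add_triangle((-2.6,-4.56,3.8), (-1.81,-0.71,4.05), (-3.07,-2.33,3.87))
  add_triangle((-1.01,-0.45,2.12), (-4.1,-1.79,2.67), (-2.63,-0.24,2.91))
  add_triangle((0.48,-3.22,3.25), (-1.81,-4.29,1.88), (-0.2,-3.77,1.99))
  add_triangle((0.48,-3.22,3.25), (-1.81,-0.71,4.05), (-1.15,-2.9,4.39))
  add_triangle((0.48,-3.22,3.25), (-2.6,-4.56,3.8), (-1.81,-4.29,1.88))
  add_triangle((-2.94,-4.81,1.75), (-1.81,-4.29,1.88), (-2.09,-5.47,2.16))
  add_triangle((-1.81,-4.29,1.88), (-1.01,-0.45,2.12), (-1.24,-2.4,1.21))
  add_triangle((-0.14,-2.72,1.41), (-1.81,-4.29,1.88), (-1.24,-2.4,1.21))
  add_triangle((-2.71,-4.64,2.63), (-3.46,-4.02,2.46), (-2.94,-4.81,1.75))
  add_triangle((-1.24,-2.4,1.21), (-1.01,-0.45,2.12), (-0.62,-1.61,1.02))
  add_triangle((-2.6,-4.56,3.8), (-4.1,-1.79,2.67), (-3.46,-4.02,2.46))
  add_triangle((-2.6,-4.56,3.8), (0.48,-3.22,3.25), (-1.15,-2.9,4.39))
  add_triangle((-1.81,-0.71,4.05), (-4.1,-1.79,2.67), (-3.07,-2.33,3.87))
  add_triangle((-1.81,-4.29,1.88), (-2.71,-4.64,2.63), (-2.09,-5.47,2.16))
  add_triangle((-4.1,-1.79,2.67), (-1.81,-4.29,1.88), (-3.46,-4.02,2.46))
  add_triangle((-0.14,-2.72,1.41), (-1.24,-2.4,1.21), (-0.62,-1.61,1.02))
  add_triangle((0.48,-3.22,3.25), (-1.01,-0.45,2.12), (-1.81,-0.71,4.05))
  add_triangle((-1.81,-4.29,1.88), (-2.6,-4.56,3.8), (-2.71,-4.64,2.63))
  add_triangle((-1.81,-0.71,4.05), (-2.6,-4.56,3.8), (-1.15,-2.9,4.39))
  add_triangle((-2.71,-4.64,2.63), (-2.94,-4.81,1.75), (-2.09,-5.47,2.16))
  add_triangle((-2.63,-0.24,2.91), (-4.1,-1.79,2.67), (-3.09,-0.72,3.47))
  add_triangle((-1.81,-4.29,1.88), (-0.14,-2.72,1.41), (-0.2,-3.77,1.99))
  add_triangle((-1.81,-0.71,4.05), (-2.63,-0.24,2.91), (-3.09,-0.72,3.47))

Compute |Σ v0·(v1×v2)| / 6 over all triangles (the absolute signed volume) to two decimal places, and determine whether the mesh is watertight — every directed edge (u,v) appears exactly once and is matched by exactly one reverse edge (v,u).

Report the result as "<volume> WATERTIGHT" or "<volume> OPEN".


Per-triangle v0·(v1×v2)/6:
  t1: +1.1543
  t2: -0.3765
  t3: +2.9534
  t4: +0.3118
  t5: +0.0173
  t6: +1.0541
  t7: -0.0817
  t8: -0.7378
  t9: -0.9060
  t10: -1.3081
  t11: +0.7329
  t12: +1.0209
  t13: +2.5179
  t14: -0.9149
  t15: +1.3842
  t16: +1.3264
  t17: +3.2574
  t18: -0.2101
  t19: +0.2198
  t20: -0.1495
  t21: +0.8580
  t22: -0.2252
  t23: +3.1288
  t24: +3.2565
  t25: +2.0444
  t26: +0.0346
  t27: -0.7080
  t28: -0.1021
  t29: -0.2141
  t30: +0.6807
  t31: +3.4308
  t32: +0.9292
  t33: +0.3900
  t34: +0.0266
  t35: +0.3809
Σ = +25.1770 → |volume| = 25.18

Directed edges: 105 total; 3 unmatched, e.g. (-1.01,-0.45,2.12)→(-4.1,-1.79,2.67) → open.

25.18 OPEN


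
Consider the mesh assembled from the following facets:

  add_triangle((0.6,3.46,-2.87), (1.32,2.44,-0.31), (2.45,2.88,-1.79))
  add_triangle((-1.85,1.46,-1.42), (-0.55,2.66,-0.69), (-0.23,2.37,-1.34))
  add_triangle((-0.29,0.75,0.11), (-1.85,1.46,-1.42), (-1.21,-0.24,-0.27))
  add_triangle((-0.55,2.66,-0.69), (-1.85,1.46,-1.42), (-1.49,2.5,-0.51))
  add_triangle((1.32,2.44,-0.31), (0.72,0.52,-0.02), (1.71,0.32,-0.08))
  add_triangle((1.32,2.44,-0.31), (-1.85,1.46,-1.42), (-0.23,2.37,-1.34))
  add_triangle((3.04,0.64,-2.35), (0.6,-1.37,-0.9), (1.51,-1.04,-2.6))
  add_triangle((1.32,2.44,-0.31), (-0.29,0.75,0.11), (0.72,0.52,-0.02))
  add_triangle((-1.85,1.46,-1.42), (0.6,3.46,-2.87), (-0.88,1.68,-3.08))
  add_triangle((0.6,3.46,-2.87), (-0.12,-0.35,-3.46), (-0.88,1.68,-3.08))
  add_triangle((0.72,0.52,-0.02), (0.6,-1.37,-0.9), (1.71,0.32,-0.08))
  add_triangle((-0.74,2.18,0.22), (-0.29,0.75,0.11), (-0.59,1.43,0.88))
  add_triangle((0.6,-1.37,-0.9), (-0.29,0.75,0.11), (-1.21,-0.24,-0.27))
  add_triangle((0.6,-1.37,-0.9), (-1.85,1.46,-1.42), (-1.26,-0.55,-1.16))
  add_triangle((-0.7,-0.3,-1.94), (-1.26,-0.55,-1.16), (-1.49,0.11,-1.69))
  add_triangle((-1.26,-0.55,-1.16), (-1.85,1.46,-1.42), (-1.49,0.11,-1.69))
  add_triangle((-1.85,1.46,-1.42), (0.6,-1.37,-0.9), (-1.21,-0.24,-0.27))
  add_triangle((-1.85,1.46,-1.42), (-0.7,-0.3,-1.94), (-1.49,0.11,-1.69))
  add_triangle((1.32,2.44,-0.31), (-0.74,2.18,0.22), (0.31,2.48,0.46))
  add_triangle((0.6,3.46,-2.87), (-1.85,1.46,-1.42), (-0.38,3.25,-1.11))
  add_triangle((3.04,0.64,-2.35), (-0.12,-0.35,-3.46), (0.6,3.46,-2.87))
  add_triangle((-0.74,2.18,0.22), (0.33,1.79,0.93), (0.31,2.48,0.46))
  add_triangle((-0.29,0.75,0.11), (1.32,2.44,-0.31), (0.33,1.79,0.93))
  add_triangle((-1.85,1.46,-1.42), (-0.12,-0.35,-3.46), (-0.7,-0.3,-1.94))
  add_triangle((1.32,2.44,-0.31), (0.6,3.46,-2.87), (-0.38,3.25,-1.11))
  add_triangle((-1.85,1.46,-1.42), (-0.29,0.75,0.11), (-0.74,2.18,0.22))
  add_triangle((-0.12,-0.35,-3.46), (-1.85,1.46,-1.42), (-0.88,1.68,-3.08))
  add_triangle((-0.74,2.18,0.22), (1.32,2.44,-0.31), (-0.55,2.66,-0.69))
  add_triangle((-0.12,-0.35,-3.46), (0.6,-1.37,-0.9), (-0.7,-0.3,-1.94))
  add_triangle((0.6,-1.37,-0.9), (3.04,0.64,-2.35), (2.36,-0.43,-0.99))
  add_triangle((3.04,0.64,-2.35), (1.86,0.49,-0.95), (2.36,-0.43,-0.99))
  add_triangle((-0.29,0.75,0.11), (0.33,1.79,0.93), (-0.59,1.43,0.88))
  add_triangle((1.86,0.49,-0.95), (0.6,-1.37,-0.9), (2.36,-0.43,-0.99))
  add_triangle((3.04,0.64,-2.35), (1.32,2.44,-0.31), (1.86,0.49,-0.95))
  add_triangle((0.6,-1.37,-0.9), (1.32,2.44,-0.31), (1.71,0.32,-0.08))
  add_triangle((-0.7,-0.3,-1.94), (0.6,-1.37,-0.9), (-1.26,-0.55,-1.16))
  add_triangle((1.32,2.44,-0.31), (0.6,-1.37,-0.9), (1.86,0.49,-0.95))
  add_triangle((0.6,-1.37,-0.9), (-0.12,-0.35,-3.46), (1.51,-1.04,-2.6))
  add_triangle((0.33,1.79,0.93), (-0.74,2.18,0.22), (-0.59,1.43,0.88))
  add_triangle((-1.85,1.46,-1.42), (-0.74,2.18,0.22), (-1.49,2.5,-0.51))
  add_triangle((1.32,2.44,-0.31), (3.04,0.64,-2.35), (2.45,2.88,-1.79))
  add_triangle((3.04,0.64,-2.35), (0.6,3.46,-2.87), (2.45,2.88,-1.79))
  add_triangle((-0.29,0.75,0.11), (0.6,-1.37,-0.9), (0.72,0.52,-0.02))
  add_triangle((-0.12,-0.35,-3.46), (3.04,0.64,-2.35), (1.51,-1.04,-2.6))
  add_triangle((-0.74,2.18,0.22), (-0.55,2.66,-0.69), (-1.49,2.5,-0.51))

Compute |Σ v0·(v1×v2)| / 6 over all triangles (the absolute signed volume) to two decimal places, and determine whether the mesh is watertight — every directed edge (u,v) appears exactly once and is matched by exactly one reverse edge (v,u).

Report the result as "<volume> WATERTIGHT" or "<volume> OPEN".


Per-triangle v0·(v1×v2)/6:
  t1: +1.6181
  t2: +0.6178
  t3: +0.2284
  t4: +0.5443
  t5: +0.0358
  t6: -0.3561
  t7: +0.7861
  t8: +0.0497
  t9: +1.9043
  t10: +2.4755
  t11: -0.0900
  t12: +0.0082
  t13: -0.1159
  t14: -0.5946
  t15: +0.2065
  t16: +0.1968
  t17: +0.6834
  t18: +0.3174
  t19: +0.3965
  t20: +2.0370
  t21: +6.3968
  t22: +0.2422
  t23: -0.2742
  t24: +0.6929
  t25: +1.7528
  t26: +0.0371
  t27: +1.3531
  t28: +0.6768
  t29: +0.5044
  t30: +0.8374
  t31: +0.2707
  t32: -0.0887
  t33: -0.2955
  t34: +0.4990
  t35: +0.6498
  t36: +0.4457
  t37: -0.2125
  t38: +0.8974
  t39: +0.2791
  t40: +0.0099
  t41: +0.7371
  t42: +3.0578
  t43: -0.0796
  t44: +2.2086
  t45: +0.3211
Σ = +31.8679 → |volume| = 31.87

Directed edges: 135 total; 9 unmatched, e.g. (-0.55,2.66,-0.69)→(-0.23,2.37,-1.34) → open.

31.87 OPEN
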